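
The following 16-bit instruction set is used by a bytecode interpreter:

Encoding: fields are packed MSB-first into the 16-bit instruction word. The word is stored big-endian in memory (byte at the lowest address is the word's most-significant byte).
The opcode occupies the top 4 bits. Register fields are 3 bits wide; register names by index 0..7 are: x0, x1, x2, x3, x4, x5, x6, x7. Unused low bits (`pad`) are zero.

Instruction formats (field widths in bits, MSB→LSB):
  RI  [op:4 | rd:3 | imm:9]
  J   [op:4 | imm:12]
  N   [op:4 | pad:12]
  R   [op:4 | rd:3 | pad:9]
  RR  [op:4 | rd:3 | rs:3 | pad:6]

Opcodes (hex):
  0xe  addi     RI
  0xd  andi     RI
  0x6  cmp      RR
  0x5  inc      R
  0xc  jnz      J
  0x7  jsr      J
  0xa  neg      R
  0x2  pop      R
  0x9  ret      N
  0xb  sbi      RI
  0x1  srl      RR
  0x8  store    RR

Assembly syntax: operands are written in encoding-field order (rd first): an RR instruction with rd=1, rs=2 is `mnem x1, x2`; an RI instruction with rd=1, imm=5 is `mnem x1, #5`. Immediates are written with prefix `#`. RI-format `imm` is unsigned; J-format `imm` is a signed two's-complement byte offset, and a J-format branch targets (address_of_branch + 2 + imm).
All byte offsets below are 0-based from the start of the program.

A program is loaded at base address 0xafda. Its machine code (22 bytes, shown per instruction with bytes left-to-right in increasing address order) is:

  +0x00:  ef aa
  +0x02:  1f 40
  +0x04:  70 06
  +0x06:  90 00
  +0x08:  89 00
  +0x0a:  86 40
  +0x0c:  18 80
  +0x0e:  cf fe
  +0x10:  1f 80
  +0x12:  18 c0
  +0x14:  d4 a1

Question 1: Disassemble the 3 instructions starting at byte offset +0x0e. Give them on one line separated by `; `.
off 0x0e: read cf fe as big → 0xcffe
  top 4b → 0xc → jnz [J]
  imm@[11:0]=0xffe (s12→-2) ⇒ #-2
off 0x10: read 1f 80 as big → 0x1f80
  top 4b → 0x1 → srl [RR]
  rd@[11:9]=0x7 ⇒ x7
  rs@[8:6]=0x6 ⇒ x6
off 0x12: read 18 c0 as big → 0x18c0
  top 4b → 0x1 → srl [RR]
  rd@[11:9]=0x4 ⇒ x4
  rs@[8:6]=0x3 ⇒ x3

jnz #-2; srl x7, x6; srl x4, x3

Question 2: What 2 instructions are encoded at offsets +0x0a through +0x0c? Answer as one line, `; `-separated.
+0x0a: 86 40 ⇒ word 0x8640 (big)
  top 4b → 0x8 → store [RR]
  rd@[11:9]=0x3 ⇒ x3
  rs@[8:6]=0x1 ⇒ x1
+0x0c: 18 80 ⇒ word 0x1880 (big)
  top 4b → 0x1 → srl [RR]
  rd@[11:9]=0x4 ⇒ x4
  rs@[8:6]=0x2 ⇒ x2

store x3, x1; srl x4, x2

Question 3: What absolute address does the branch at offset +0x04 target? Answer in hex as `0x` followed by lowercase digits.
@+04  big-endian(70 06) = 0x7006
  opcode bits[15:12]=0x7: jsr/J
  imm@[11:0]=0x6 ⇒ #6
  target = base 0xafda + off 0x04 + 2 + imm 6 = 0xafe6

0xafe6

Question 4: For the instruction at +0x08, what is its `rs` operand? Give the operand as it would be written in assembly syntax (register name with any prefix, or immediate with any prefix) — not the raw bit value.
x4

+0x08: 89 00 ⇒ word 0x8900 (big)
  op=0x8900>>12=0x8 ⇒ store (RR)
  [11:9] rd=4 = x4
  [8:6] rs=4 = x4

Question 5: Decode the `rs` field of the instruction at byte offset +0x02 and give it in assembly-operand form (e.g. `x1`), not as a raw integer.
off 0x02: read 1f 40 as big → 0x1f40
  op=0x1f40>>12=0x1 ⇒ srl (RR)
  rd@[11:9]=0x7 ⇒ x7
  rs@[8:6]=0x5 ⇒ x5

x5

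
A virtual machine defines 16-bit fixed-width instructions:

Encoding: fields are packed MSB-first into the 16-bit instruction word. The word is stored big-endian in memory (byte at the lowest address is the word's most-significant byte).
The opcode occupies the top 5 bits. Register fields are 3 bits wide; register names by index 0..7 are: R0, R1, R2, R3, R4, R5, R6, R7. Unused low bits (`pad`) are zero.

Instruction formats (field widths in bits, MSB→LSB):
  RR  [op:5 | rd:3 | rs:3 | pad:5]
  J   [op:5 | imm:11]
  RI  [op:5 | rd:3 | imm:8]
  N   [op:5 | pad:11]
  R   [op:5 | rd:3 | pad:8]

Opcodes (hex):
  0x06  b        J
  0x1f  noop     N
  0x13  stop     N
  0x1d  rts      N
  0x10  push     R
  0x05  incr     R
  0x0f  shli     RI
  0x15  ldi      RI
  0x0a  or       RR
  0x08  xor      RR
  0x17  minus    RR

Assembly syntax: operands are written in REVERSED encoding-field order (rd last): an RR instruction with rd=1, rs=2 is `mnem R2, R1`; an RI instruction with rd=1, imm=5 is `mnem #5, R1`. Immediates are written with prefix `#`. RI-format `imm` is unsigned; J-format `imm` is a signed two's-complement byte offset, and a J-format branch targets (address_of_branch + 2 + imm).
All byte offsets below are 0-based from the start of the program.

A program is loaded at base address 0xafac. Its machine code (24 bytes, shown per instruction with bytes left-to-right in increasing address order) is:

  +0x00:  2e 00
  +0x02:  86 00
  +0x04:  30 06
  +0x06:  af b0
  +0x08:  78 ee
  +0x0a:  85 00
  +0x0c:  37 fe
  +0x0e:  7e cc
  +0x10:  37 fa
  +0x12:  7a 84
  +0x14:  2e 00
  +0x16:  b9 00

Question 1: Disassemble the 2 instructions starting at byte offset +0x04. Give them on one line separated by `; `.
off 0x04: read 30 06 as big → 0x3006
  opcode bits[15:11]=0x6: b/J
  [10:0] imm=6 = #6
off 0x06: read af b0 as big → 0xafb0
  opcode bits[15:11]=0x15: ldi/RI
  [10:8] rd=7 = R7
  [7:0] imm=176 = #176

b #6; ldi #176, R7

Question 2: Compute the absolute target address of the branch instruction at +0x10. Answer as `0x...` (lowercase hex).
@+10  big-endian(37 fa) = 0x37fa
  opcode bits[15:11]=0x6: b/J
  imm: (w>>0)&0x7ff=0x7fa (s11→-6) → #-6
  target = base 0xafac + off 0x10 + 2 + imm -6 = 0xafb8

0xafb8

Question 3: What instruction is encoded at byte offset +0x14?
off 0x14: read 2e 00 as big → 0x2e00
  opcode bits[15:11]=0x5: incr/R
  [10:8] rd=6 = R6

incr R6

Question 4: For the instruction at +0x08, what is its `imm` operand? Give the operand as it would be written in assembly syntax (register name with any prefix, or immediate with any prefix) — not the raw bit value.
#238

@+08  big-endian(78 ee) = 0x78ee
  op=0x78ee>>11=0xf ⇒ shli (RI)
  rd: (w>>8)&0x7=0x0 → R0
  imm: (w>>0)&0xff=0xee → #238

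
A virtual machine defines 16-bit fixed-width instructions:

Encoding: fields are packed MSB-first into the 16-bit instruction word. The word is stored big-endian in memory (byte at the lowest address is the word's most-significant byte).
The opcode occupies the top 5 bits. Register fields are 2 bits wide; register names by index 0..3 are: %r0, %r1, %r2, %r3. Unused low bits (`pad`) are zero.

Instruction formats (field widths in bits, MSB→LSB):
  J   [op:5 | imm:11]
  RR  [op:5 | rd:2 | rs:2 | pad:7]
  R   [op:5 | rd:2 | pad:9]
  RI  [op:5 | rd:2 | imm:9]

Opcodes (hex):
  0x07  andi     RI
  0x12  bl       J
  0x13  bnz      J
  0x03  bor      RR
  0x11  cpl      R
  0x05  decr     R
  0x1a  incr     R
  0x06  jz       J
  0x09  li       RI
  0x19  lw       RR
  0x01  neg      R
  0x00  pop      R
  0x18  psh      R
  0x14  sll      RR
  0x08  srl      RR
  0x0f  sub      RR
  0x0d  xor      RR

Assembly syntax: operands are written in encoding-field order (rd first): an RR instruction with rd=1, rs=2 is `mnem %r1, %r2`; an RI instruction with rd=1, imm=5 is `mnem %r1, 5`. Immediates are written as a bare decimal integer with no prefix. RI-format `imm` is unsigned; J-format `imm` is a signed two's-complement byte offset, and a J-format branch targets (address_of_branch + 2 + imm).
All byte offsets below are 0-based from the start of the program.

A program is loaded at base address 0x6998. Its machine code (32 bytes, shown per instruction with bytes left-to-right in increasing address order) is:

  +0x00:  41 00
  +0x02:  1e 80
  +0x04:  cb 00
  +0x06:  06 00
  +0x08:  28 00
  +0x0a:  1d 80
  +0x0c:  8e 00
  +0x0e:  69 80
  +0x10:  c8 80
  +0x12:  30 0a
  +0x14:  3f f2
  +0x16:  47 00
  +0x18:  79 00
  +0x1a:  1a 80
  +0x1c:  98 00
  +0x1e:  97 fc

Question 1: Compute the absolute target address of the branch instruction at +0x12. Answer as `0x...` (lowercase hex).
0x69b6

+0x12: 30 0a ⇒ word 0x300a (big)
  opcode bits[15:11]=0x6: jz/J
  imm: (w>>0)&0x7ff=0xa → 10
  target = base 0x6998 + off 0x12 + 2 + imm 10 = 0x69b6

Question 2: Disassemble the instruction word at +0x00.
srl %r0, %r2

off 0x00: read 41 00 as big → 0x4100
  top 5b → 0x8 → srl [RR]
  rd: (w>>9)&0x3=0x0 → %r0
  rs: (w>>7)&0x3=0x2 → %r2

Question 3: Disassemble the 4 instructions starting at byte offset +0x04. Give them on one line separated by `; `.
lw %r1, %r2; pop %r3; decr %r0; bor %r2, %r3

+0x04: cb 00 ⇒ word 0xcb00 (big)
  top 5b → 0x19 → lw [RR]
  [10:9] rd=1 = %r1
  [8:7] rs=2 = %r2
+0x06: 06 00 ⇒ word 0x0600 (big)
  top 5b → 0x0 → pop [R]
  [10:9] rd=3 = %r3
+0x08: 28 00 ⇒ word 0x2800 (big)
  top 5b → 0x5 → decr [R]
  [10:9] rd=0 = %r0
+0x0a: 1d 80 ⇒ word 0x1d80 (big)
  top 5b → 0x3 → bor [RR]
  [10:9] rd=2 = %r2
  [8:7] rs=3 = %r3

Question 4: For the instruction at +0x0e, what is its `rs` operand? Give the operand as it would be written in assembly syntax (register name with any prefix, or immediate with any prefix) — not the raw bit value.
%r3

[0e] 69 80 → 0x6980
  op=0x6980>>11=0xd ⇒ xor (RR)
  rd: (w>>9)&0x3=0x0 → %r0
  rs: (w>>7)&0x3=0x3 → %r3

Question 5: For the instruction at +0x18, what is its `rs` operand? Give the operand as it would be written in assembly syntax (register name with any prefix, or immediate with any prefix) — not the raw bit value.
off 0x18: read 79 00 as big → 0x7900
  op=0x7900>>11=0xf ⇒ sub (RR)
  rd@[10:9]=0x0 ⇒ %r0
  rs@[8:7]=0x2 ⇒ %r2

%r2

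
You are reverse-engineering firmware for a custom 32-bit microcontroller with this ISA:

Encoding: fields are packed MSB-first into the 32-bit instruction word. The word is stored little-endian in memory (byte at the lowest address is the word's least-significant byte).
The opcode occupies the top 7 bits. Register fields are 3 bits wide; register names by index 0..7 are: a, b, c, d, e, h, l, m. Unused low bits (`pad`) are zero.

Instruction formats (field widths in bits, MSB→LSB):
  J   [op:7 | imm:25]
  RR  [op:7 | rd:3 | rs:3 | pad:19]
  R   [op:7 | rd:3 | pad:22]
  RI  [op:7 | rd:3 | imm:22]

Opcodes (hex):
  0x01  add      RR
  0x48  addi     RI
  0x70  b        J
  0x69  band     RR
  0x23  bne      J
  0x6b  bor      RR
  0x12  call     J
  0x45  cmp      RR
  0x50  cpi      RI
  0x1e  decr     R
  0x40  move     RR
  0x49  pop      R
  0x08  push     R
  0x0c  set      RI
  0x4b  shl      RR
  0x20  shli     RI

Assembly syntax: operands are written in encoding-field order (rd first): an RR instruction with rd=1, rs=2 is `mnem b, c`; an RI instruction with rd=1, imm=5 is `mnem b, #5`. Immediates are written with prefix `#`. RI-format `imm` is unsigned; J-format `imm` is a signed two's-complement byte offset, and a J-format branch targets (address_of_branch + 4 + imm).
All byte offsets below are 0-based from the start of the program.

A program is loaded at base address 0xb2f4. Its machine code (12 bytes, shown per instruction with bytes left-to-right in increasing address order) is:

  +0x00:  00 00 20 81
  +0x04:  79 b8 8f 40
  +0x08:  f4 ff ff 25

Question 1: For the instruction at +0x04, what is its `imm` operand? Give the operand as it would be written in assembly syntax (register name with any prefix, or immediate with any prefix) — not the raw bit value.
[04] 79 b8 8f 40 → 0x408fb879
  top 7b → 0x20 → shli [RI]
  rd: (w>>22)&0x7=0x2 → c
  imm: (w>>0)&0x3fffff=0xfb879 → #1030265

#1030265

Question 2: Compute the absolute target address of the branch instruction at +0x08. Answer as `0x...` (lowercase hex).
@+08  little-endian(f4 ff ff 25) = 0x25fffff4
  opcode bits[31:25]=0x12: call/J
  [24:0] imm=33554420 (s25→-12) = #-12
  target = base 0xb2f4 + off 0x08 + 4 + imm -12 = 0xb2f4

0xb2f4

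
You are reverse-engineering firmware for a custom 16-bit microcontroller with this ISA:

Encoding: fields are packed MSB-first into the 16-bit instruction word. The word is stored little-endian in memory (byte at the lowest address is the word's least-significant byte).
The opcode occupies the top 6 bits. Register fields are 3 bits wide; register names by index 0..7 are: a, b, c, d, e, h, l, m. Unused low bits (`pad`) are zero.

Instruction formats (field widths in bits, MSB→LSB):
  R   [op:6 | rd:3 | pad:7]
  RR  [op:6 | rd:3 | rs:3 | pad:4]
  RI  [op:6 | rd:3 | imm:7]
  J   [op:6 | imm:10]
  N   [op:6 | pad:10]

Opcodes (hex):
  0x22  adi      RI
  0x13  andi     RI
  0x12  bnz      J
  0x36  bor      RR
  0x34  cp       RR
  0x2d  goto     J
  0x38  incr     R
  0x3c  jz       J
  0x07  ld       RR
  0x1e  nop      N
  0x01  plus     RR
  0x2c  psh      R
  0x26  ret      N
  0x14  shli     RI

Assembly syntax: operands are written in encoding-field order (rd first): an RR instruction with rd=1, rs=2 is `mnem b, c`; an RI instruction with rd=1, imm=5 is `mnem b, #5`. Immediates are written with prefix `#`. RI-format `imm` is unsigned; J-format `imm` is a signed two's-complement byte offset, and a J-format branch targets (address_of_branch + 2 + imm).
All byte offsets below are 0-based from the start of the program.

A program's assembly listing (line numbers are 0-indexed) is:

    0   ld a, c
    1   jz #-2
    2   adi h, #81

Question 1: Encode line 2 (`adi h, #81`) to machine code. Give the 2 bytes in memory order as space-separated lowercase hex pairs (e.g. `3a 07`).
2. adi fields op=0x22:6|rd=5:3|imm=81:7 → word 8ad1h → d1 8a

d1 8a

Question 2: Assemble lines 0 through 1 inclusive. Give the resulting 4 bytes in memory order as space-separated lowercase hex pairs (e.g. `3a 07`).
20 1c fe f3

0. ld fields op=0x7:6|rd=0:3|rs=2:3|pad=0:4 → word 1c20h → 20 1c
1. jz fields op=0x3c:6|imm=-2:10 → word f3feh → fe f3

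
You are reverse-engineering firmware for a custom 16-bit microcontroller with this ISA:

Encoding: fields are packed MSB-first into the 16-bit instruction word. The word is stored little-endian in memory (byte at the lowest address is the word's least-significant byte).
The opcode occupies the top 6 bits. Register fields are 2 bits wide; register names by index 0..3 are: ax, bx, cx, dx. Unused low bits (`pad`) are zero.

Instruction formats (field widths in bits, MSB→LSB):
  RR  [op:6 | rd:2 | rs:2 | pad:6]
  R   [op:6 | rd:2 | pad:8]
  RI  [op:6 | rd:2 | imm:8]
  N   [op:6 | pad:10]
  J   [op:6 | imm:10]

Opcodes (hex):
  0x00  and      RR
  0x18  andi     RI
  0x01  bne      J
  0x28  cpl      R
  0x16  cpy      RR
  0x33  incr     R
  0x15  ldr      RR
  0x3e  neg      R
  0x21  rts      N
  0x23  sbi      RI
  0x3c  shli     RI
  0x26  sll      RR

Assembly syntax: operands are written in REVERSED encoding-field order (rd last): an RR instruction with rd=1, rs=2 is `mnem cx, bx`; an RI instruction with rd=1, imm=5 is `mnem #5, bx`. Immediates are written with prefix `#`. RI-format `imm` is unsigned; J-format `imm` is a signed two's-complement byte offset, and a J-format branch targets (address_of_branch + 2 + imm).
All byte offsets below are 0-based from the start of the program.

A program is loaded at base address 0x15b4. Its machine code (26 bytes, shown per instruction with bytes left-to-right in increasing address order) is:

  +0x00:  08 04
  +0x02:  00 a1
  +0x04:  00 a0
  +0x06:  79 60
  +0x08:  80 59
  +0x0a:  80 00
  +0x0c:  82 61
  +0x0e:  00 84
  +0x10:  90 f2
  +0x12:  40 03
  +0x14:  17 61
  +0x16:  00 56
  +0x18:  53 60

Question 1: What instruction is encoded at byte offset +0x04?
cpl ax

[04] 00 a0 → 0xa000
  op=0xa000>>10=0x28 ⇒ cpl (R)
  rd: (w>>8)&0x3=0x0 → ax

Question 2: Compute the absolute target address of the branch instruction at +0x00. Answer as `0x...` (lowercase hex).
off 0x00: read 08 04 as little → 0x0408
  top 6b → 0x1 → bne [J]
  [9:0] imm=8 = #8
  target = base 0x15b4 + off 0x00 + 2 + imm 8 = 0x15be

0x15be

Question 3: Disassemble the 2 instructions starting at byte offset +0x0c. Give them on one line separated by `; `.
andi #130, bx; rts

+0x0c: 82 61 ⇒ word 0x6182 (little)
  top 6b → 0x18 → andi [RI]
  rd: (w>>8)&0x3=0x1 → bx
  imm: (w>>0)&0xff=0x82 → #130
+0x0e: 00 84 ⇒ word 0x8400 (little)
  top 6b → 0x21 → rts [N]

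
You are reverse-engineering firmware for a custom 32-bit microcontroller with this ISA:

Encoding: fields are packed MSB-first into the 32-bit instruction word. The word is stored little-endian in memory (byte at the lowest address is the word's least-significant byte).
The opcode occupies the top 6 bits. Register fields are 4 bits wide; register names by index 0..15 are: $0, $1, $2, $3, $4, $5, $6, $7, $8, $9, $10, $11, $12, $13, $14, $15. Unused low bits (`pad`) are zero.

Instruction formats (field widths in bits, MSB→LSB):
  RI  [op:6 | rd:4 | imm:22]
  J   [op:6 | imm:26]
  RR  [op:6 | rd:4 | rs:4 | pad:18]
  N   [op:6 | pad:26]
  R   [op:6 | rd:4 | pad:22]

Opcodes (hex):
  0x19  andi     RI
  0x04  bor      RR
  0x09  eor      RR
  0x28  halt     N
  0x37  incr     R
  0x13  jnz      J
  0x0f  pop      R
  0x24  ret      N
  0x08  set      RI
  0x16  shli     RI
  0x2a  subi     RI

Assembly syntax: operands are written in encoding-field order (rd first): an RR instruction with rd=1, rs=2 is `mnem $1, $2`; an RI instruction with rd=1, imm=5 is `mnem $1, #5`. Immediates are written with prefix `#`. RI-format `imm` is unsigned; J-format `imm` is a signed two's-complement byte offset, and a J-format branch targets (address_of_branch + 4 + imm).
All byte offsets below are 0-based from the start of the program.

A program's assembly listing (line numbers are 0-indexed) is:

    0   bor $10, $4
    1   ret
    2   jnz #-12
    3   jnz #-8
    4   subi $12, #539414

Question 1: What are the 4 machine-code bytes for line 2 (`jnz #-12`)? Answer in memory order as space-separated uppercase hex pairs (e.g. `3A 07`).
F4 FF FF 4F

L2: jnz op=0x13:6|imm=-12:26 ⇒ 0x4ffffff4 ⇒ little f4 ff ff 4f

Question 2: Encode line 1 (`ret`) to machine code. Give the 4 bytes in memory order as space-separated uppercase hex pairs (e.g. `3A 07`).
1. ret fields op=0x24:6|pad=0:26 → word 90000000h → 00 00 00 90

00 00 00 90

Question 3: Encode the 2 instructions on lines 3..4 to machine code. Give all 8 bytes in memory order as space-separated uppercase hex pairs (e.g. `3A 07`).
L3: jnz op=0x13:6|imm=-8:26 ⇒ 0x4ffffff8 ⇒ little f8 ff ff 4f
L4: subi op=0x2a:6|rd=12:4|imm=539414:22 ⇒ 0xab083b16 ⇒ little 16 3b 08 ab

F8 FF FF 4F 16 3B 08 AB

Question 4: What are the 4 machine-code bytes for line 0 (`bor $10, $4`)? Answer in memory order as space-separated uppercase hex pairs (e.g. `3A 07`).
L0: bor op=0x4:6|rd=10:4|rs=4:4|pad=0:18 ⇒ 0x12900000 ⇒ little 00 00 90 12

00 00 90 12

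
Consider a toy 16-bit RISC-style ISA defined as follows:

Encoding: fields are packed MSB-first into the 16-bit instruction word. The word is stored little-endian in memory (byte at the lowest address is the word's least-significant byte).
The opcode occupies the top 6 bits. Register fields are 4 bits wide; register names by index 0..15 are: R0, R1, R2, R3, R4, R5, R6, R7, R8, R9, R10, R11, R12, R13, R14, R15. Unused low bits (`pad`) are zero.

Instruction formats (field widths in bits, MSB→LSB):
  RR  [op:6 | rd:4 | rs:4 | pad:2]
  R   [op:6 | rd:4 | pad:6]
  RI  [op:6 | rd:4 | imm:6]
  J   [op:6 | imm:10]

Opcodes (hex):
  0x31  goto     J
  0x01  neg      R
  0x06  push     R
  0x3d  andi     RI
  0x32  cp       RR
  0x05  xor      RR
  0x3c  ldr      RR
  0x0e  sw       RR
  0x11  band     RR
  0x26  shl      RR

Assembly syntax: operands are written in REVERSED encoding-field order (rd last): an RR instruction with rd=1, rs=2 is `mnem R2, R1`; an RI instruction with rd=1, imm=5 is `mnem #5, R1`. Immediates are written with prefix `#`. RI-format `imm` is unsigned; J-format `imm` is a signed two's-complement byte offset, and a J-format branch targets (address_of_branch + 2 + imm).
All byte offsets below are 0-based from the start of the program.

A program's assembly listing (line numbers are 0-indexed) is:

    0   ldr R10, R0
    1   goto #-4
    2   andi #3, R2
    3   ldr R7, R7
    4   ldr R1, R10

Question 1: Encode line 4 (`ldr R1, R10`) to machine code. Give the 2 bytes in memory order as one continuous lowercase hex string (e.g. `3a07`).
84f2

line 4 (ldr): pack op=0x3c:6|rd=10:4|rs=1:4|pad=0:2 = 0xf284; little→ 84 f2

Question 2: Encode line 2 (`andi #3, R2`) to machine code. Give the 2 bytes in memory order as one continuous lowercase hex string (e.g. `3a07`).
line 2 (andi): pack op=0x3d:6|rd=2:4|imm=3:6 = 0xf483; little→ 83 f4

83f4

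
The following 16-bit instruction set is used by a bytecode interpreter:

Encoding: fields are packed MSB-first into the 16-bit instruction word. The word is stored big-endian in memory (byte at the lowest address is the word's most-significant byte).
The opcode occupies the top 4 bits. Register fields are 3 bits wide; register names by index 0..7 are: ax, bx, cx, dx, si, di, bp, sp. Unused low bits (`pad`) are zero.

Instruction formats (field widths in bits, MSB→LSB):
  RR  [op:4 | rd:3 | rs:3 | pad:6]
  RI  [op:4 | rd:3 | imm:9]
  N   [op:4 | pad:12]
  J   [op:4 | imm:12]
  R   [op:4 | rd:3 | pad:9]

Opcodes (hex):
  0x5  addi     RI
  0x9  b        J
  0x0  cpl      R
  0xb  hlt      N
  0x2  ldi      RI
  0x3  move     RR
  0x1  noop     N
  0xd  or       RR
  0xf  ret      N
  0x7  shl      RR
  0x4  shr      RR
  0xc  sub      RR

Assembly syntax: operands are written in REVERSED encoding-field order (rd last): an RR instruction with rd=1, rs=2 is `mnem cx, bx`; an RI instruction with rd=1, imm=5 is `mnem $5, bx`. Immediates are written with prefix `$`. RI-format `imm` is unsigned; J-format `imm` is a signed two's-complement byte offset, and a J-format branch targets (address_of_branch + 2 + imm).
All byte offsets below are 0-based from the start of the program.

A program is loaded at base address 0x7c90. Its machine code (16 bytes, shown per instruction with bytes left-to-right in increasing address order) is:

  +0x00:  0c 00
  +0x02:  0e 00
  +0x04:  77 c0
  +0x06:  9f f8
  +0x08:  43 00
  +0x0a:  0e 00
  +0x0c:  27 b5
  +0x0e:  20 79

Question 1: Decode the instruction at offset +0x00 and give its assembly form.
cpl bp

[00] 0c 00 → 0x0c00
  op=0x0c00>>12=0x0 ⇒ cpl (R)
  [11:9] rd=6 = bp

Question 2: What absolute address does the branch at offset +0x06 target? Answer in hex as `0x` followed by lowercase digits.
0x7c90

@+06  big-endian(9f f8) = 0x9ff8
  op=0x9ff8>>12=0x9 ⇒ b (J)
  [11:0] imm=4088 (s12→-8) = $-8
  target = base 0x7c90 + off 0x06 + 2 + imm -8 = 0x7c90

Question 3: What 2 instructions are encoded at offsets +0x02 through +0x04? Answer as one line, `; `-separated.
off 0x02: read 0e 00 as big → 0x0e00
  op=0x0e00>>12=0x0 ⇒ cpl (R)
  [11:9] rd=7 = sp
off 0x04: read 77 c0 as big → 0x77c0
  op=0x77c0>>12=0x7 ⇒ shl (RR)
  [11:9] rd=3 = dx
  [8:6] rs=7 = sp

cpl sp; shl sp, dx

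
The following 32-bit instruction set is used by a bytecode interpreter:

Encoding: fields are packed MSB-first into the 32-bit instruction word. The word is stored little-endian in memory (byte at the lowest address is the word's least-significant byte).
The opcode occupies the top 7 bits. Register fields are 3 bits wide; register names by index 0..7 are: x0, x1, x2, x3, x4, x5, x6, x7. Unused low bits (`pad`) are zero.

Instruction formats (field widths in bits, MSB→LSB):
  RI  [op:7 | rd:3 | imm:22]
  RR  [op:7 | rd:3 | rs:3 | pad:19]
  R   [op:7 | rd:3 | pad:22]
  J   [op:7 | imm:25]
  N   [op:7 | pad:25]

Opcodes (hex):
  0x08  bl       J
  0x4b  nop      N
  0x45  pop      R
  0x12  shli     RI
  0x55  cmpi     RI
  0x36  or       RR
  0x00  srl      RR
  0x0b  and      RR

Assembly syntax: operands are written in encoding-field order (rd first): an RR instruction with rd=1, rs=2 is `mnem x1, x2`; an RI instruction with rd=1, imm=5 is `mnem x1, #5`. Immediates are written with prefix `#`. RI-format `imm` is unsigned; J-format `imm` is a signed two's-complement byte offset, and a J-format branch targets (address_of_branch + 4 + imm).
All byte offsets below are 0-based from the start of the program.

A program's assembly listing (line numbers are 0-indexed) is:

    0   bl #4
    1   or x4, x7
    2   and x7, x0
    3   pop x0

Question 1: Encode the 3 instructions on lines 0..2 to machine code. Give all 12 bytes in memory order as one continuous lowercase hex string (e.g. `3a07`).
line 0 (bl): pack op=0x8:7|imm=4:25 = 0x10000004; little→ 04 00 00 10
line 1 (or): pack op=0x36:7|rd=4:3|rs=7:3|pad=0:19 = 0x6d380000; little→ 00 00 38 6d
line 2 (and): pack op=0xb:7|rd=7:3|rs=0:3|pad=0:19 = 0x17c00000; little→ 00 00 c0 17

040000100000386d0000c017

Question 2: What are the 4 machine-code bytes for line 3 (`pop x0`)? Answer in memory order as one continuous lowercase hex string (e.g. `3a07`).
3. pop fields op=0x45:7|rd=0:3|pad=0:22 → word 8a000000h → 00 00 00 8a

0000008a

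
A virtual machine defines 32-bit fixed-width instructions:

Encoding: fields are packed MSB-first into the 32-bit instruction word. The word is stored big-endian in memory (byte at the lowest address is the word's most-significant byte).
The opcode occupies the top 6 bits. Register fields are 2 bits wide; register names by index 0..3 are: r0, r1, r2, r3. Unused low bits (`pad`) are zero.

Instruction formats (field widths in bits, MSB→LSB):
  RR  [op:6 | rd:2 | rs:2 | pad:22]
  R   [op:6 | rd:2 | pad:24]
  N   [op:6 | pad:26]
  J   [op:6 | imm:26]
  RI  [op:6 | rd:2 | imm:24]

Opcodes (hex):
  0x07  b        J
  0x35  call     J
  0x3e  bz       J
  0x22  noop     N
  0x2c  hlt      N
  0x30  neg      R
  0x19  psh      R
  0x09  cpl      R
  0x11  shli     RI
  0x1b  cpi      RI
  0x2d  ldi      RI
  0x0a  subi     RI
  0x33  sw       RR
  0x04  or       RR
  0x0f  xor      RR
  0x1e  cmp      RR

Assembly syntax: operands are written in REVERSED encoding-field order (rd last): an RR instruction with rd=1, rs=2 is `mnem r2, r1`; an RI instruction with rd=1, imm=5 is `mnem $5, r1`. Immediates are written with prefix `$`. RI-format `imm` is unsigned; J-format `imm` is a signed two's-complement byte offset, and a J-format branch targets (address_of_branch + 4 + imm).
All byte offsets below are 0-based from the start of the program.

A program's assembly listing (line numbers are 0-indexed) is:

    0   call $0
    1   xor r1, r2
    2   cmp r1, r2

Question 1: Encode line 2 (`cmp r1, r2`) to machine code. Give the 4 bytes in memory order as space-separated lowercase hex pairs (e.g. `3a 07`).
7a 40 00 00

line 2 (cmp): pack op=0x1e:6|rd=2:2|rs=1:2|pad=0:22 = 0x7a400000; big→ 7a 40 00 00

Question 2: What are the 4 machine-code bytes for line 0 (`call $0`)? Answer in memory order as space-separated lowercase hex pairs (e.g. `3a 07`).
d4 00 00 00

line 0 (call): pack op=0x35:6|imm=0:26 = 0xd4000000; big→ d4 00 00 00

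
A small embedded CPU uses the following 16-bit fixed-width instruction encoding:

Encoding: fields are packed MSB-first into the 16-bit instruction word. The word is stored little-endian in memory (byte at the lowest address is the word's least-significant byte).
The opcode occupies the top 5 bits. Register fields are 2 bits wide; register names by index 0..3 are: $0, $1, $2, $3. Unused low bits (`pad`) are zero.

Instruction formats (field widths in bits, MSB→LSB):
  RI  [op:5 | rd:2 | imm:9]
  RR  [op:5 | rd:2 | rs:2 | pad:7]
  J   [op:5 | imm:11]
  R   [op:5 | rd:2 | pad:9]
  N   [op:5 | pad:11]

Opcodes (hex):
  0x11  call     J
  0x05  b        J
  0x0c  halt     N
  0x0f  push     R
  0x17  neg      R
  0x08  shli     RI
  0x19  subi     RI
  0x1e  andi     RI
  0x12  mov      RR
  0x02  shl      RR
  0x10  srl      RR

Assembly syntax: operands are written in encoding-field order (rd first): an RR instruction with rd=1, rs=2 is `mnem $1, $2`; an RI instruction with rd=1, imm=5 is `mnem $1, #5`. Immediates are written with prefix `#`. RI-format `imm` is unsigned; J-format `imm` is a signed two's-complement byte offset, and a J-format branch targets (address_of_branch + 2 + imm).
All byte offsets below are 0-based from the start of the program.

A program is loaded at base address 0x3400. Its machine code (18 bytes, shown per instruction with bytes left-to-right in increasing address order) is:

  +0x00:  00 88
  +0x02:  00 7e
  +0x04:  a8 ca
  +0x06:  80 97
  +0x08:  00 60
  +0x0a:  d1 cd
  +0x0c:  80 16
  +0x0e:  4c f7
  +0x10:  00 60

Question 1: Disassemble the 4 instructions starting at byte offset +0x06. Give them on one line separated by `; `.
mov $3, $3; halt; subi $2, #465; shl $3, $1

+0x06: 80 97 ⇒ word 0x9780 (little)
  opcode bits[15:11]=0x12: mov/RR
  [10:9] rd=3 = $3
  [8:7] rs=3 = $3
+0x08: 00 60 ⇒ word 0x6000 (little)
  opcode bits[15:11]=0xc: halt/N
+0x0a: d1 cd ⇒ word 0xcdd1 (little)
  opcode bits[15:11]=0x19: subi/RI
  [10:9] rd=2 = $2
  [8:0] imm=465 = #465
+0x0c: 80 16 ⇒ word 0x1680 (little)
  opcode bits[15:11]=0x2: shl/RR
  [10:9] rd=3 = $3
  [8:7] rs=1 = $1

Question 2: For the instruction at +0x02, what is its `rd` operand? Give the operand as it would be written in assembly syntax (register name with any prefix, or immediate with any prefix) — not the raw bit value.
+0x02: 00 7e ⇒ word 0x7e00 (little)
  op=0x7e00>>11=0xf ⇒ push (R)
  rd@[10:9]=0x3 ⇒ $3

$3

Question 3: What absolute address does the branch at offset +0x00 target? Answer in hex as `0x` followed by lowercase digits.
0x3402

[00] 00 88 → 0x8800
  opcode bits[15:11]=0x11: call/J
  imm@[10:0]=0x0 ⇒ #0
  target = base 0x3400 + off 0x00 + 2 + imm 0 = 0x3402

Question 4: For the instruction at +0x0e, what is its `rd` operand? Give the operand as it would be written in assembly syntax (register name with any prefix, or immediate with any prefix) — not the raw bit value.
+0x0e: 4c f7 ⇒ word 0xf74c (little)
  top 5b → 0x1e → andi [RI]
  rd: (w>>9)&0x3=0x3 → $3
  imm: (w>>0)&0x1ff=0x14c → #332

$3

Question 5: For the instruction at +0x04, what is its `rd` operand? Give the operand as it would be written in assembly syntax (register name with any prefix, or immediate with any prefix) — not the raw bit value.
+0x04: a8 ca ⇒ word 0xcaa8 (little)
  op=0xcaa8>>11=0x19 ⇒ subi (RI)
  rd: (w>>9)&0x3=0x1 → $1
  imm: (w>>0)&0x1ff=0xa8 → #168

$1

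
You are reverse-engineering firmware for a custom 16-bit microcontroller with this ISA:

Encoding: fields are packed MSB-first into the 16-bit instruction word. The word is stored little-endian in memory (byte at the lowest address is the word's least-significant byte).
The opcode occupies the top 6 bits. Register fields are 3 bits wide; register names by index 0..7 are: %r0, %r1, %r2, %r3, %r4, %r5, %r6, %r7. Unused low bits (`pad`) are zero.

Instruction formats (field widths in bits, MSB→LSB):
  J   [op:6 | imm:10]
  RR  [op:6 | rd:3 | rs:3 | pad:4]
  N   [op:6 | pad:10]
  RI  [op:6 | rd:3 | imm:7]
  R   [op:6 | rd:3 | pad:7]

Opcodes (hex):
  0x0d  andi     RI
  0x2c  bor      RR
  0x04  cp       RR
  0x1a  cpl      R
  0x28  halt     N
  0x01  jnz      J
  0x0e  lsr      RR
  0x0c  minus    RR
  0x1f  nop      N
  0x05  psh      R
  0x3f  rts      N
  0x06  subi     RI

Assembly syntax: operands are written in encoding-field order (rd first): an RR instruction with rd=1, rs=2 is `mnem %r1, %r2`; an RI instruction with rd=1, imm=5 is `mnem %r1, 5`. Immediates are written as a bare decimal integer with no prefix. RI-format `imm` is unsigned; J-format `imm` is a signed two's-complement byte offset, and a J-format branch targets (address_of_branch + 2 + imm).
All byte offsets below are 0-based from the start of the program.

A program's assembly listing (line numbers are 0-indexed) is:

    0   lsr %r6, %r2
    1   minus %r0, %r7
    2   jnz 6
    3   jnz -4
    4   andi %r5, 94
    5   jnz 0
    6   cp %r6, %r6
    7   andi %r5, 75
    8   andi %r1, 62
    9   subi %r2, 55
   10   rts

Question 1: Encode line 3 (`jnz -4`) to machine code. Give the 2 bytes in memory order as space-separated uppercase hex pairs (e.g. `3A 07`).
line 3 (jnz): pack op=0x1:6|imm=-4:10 = 0x07fc; little→ fc 07

FC 07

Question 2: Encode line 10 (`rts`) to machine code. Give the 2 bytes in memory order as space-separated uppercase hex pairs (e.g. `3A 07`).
00 FC

L10: rts op=0x3f:6|pad=0:10 ⇒ 0xfc00 ⇒ little 00 fc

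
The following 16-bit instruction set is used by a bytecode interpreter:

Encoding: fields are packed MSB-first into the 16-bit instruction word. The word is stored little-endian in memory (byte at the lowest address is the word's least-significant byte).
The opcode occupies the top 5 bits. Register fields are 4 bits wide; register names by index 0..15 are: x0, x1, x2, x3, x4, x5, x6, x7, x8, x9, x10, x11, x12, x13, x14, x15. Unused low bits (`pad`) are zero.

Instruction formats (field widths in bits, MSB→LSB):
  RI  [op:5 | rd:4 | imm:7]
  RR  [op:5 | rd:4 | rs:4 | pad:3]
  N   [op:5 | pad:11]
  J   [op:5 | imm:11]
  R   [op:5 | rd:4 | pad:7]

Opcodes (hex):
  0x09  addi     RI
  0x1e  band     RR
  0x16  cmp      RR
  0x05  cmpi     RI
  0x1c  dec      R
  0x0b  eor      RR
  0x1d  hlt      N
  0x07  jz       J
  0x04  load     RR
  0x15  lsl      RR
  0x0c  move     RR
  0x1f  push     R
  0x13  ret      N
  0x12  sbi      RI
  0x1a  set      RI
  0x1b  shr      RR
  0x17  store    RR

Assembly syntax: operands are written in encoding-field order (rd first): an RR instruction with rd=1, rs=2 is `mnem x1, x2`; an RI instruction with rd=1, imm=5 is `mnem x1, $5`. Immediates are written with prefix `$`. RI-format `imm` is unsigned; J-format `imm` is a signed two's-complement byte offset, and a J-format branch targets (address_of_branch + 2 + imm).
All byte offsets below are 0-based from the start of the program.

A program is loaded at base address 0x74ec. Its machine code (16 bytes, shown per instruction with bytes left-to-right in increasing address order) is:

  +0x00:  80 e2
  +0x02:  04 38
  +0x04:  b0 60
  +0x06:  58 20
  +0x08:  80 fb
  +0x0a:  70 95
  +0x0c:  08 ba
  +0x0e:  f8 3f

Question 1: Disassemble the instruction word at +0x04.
move x1, x6

+0x04: b0 60 ⇒ word 0x60b0 (little)
  top 5b → 0xc → move [RR]
  [10:7] rd=1 = x1
  [6:3] rs=6 = x6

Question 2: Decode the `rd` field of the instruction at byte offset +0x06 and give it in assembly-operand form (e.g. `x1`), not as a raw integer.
@+06  little-endian(58 20) = 0x2058
  opcode bits[15:11]=0x4: load/RR
  rd@[10:7]=0x0 ⇒ x0
  rs@[6:3]=0xb ⇒ x11

x0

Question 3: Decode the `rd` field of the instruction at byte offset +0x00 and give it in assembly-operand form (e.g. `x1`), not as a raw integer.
[00] 80 e2 → 0xe280
  op=0xe280>>11=0x1c ⇒ dec (R)
  rd@[10:7]=0x5 ⇒ x5

x5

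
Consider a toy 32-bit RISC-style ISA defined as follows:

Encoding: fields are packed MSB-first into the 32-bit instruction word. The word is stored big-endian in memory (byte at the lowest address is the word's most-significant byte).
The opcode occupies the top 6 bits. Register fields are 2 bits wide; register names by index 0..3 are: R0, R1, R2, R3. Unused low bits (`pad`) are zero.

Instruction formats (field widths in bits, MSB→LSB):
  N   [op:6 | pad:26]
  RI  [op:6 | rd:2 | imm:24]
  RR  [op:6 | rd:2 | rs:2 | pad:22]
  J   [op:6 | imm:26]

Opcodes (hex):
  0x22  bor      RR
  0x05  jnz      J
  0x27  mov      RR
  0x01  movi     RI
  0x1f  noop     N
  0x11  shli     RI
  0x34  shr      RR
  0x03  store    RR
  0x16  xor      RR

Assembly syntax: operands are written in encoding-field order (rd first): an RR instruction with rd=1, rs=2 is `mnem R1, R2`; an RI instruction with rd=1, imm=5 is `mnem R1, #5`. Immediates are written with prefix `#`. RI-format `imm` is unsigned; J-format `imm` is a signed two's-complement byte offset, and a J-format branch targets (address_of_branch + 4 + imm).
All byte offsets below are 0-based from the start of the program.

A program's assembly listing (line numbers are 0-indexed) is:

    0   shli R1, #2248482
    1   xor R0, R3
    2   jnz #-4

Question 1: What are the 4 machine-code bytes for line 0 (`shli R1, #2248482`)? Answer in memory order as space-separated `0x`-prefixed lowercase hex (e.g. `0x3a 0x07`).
L0: shli op=0x11:6|rd=1:2|imm=2248482:24 ⇒ 0x45224f22 ⇒ big 45 22 4f 22

0x45 0x22 0x4f 0x22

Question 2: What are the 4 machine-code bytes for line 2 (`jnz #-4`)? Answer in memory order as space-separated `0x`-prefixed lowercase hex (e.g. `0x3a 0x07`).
0x17 0xff 0xff 0xfc

line 2 (jnz): pack op=0x5:6|imm=-4:26 = 0x17fffffc; big→ 17 ff ff fc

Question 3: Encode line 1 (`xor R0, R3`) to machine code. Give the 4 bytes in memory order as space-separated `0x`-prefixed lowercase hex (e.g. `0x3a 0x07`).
line 1 (xor): pack op=0x16:6|rd=0:2|rs=3:2|pad=0:22 = 0x58c00000; big→ 58 c0 00 00

0x58 0xc0 0x00 0x00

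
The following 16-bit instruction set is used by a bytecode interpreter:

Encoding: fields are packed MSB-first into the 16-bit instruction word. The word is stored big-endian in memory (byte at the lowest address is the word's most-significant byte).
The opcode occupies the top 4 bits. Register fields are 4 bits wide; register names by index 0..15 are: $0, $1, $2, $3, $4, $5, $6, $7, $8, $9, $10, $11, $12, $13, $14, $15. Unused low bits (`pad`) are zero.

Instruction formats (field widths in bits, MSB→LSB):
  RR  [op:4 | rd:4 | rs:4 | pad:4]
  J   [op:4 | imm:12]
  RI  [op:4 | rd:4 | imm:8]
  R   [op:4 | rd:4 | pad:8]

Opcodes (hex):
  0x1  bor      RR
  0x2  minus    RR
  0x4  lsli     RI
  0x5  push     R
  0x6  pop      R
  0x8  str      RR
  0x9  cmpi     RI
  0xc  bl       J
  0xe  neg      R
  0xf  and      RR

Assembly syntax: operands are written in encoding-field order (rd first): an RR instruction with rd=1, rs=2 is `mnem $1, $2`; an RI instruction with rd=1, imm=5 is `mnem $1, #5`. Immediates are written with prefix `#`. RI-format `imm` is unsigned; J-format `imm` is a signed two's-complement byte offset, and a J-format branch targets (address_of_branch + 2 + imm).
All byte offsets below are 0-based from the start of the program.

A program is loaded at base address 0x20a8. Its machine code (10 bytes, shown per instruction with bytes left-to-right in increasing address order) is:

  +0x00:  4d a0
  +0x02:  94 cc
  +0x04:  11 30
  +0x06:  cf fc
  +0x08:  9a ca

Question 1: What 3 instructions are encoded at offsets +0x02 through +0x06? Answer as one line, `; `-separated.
+0x02: 94 cc ⇒ word 0x94cc (big)
  op=0x94cc>>12=0x9 ⇒ cmpi (RI)
  [11:8] rd=4 = $4
  [7:0] imm=204 = #204
+0x04: 11 30 ⇒ word 0x1130 (big)
  op=0x1130>>12=0x1 ⇒ bor (RR)
  [11:8] rd=1 = $1
  [7:4] rs=3 = $3
+0x06: cf fc ⇒ word 0xcffc (big)
  op=0xcffc>>12=0xc ⇒ bl (J)
  [11:0] imm=4092 (s12→-4) = #-4

cmpi $4, #204; bor $1, $3; bl #-4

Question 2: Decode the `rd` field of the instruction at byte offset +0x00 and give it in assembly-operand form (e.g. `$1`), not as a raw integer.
$13

[00] 4d a0 → 0x4da0
  opcode bits[15:12]=0x4: lsli/RI
  rd: (w>>8)&0xf=0xd → $13
  imm: (w>>0)&0xff=0xa0 → #160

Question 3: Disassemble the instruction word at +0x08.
+0x08: 9a ca ⇒ word 0x9aca (big)
  top 4b → 0x9 → cmpi [RI]
  rd: (w>>8)&0xf=0xa → $10
  imm: (w>>0)&0xff=0xca → #202

cmpi $10, #202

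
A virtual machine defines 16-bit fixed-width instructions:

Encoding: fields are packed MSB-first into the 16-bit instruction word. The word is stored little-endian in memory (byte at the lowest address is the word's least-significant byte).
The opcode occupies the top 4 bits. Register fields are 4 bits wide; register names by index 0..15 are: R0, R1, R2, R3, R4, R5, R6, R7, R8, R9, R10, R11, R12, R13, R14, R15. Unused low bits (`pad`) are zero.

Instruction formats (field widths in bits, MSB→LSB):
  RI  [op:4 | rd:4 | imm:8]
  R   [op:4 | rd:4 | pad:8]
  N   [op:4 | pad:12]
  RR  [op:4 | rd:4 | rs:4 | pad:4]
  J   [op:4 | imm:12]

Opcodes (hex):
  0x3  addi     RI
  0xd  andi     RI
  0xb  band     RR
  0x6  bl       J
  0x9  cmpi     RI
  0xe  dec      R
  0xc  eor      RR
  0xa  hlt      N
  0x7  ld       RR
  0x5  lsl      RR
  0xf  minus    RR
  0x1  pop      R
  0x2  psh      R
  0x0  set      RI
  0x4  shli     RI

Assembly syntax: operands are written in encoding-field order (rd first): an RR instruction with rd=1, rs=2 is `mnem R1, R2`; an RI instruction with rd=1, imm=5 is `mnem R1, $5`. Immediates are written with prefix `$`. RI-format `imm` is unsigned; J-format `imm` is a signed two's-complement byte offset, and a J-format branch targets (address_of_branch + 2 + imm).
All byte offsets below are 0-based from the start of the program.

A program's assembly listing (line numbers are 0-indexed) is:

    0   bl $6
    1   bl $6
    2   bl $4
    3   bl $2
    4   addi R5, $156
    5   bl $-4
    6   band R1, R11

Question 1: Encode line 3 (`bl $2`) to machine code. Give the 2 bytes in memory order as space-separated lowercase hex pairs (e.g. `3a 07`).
3. bl fields op=0x6:4|imm=2:12 → word 6002h → 02 60

02 60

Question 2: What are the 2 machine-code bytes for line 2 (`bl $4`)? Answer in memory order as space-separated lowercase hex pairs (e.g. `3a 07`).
04 60

2. bl fields op=0x6:4|imm=4:12 → word 6004h → 04 60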